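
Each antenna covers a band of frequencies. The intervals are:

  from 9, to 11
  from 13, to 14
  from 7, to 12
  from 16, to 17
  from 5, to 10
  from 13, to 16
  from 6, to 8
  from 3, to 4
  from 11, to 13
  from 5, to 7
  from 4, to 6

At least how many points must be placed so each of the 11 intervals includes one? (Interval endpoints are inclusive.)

Sorted: [3,4] [4,6] [5,7] [6,8] [5,10] [9,11] [7,12] [11,13] [13,14] [13,16] [16,17]
{[3,4],[4,6]} hit by 4; {[5,7],[6,8],[5,10]} hit by 7; {[9,11],[7,12],[11,13]} hit by 11; {[13,14],[13,16]} hit by 14; {[16,17]} hit by 17.
Points: 4, 7, 11, 14, 17 (5 total).

5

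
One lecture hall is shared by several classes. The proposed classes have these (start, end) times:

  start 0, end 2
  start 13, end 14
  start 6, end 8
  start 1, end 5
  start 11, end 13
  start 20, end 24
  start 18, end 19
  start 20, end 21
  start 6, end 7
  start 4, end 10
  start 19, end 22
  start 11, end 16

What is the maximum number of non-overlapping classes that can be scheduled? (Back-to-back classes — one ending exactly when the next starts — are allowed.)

Sort by end time and greedily take each interval whose start is ≥ the last chosen end.
By end time: (0,2), (1,5), (6,7), (6,8), (4,10), (11,13), (13,14), (11,16), (18,19), (20,21), (19,22), (20,24).
Pick (0,2); next start ≥ 2 → (6,7); next start ≥ 7 → (11,13); next start ≥ 13 → (13,14); next start ≥ 14 → (18,19); next start ≥ 19 → (20,21).
Selected 6 classes.

6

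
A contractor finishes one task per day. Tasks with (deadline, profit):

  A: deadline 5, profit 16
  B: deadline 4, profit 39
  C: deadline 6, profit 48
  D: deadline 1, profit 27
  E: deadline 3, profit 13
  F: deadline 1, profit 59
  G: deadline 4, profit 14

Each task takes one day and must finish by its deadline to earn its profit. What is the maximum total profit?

Sort by profit descending; place each in the latest free slot ≤ its deadline.
By profit: F(d1,59), C(d6,48), B(d4,39), D(d1,27), A(d5,16), G(d4,14), E(d3,13)
F→slot 1; C→slot 6; B→slot 4; D skipped; A→slot 5; G→slot 3; E→slot 2.
Profit = 59 + 13 + 14 + 39 + 16 + 48 = 189

189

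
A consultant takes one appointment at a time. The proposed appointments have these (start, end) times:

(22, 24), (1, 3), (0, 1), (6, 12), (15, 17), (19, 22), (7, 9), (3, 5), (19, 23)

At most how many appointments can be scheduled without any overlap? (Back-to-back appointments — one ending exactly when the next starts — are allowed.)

Sort by end time and greedily take each interval whose start is ≥ the last chosen end.
By end time: (0,1), (1,3), (3,5), (7,9), (6,12), (15,17), (19,22), (19,23), (22,24).
Pick (0,1); next start ≥ 1 → (1,3); next start ≥ 3 → (3,5); next start ≥ 5 → (7,9); next start ≥ 9 → (15,17); next start ≥ 17 → (19,22); next start ≥ 22 → (22,24).
Selected 7 appointments.

7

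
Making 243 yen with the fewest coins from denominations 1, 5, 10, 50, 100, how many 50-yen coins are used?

0

Greedy: take as many of the largest coin as possible, then repeat with the remainder.
243 − 2×100→43 − 4×10→3 − 3×1→0
Count of 50: 0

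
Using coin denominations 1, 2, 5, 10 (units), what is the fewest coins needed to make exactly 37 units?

Use the largest denomination that fits, subtract, and repeat.
37 = 3×10 + 1×5 + 1×2
Total coins = 3 + 1 + 1 = 5

5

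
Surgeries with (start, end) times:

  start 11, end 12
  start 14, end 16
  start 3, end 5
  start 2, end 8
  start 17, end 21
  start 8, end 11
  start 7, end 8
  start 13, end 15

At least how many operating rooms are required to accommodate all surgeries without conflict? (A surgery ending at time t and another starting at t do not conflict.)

2

Events (time:±→running): 2:+→1 3:+→2 … peak 2.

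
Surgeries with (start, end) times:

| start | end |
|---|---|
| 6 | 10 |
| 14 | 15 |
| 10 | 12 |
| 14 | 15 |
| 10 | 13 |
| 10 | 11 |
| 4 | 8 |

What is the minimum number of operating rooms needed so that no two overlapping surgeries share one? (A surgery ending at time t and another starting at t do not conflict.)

3

Count concurrent intervals with a sweep; the peak is the room count.
Events (time:±→running): 4:+→1 6:+→2 8:-→1 10:-→0 10:+→1 10:+→2 10:+→3 … peak 3.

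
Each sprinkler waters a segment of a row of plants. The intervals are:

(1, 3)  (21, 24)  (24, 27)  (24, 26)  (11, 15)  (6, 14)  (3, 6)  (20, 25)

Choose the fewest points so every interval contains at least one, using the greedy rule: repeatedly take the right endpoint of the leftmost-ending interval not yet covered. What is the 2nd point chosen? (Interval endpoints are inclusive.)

14

By right end: [1,3]  [3,6]  [6,14]  [11,15]  [21,24]  [20,25]  [24,26]  [24,27]
[1,3] uncovered → point at 3; [6,14] uncovered → point at 14; [21,24] uncovered → point at 24.
Points: 3, 14, 24 (3 total).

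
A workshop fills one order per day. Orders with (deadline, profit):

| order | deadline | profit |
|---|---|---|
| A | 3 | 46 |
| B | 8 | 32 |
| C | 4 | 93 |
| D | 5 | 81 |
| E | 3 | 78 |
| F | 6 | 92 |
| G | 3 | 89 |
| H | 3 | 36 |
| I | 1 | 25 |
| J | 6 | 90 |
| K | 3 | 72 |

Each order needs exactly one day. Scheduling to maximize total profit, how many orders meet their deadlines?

7

Take jobs in profit order; each goes to the latest open slot no later than its deadline.
By profit: C(d4,93), F(d6,92), J(d6,90), G(d3,89), D(d5,81), E(d3,78), K(d3,72), A(d3,46), H(d3,36), B(d8,32), I(d1,25)
C→slot 4; F→slot 6; J→slot 5; G→slot 3; D→slot 2; E→slot 1; K skipped; A skipped; H skipped; B→slot 8; I skipped.
7 of 11 scheduled.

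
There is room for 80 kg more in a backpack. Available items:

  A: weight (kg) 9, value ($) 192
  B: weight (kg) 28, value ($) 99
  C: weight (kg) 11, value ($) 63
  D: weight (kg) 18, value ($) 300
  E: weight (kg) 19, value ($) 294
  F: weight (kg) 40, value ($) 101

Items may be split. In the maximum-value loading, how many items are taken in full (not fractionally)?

Greedy by value/weight ratio, highest first.
Ratios (sorted): A 21.33, D 16.67, E 15.47, C 5.73, B 3.54, F 2.52
take A (9 @ 192); take D (18 @ 300); take E (19 @ 294); take C (11 @ 63); take 23/28 of B → 81.32. Capacity used 80/80.
4 item(s) taken whole; one partial (take 23/28 of B).

4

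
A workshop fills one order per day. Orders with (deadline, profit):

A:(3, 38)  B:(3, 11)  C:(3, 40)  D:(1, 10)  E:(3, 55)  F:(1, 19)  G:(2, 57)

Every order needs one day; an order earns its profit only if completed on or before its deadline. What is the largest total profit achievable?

Sort by profit descending; place each in the latest free slot ≤ its deadline.
Profit order: G=57 E=55 C=40 A=38 F=19 B=11 D=10
Assign: G→slot 2, E→slot 3, C→slot 1, A skipped, F skipped, B skipped, D skipped.
Slots: [1:C] [2:G] [3:E]
Profit = 40 + 57 + 55 = 152

152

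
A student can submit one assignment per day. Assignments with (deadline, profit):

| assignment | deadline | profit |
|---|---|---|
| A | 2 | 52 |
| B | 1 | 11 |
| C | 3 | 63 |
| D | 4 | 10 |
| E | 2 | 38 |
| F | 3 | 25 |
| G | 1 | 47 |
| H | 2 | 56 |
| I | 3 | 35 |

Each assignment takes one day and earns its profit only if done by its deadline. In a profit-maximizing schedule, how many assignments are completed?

4

Take jobs in profit order; each goes to the latest open slot no later than its deadline.
Profit order: C=63 H=56 A=52 G=47 E=38 I=35 F=25 B=11 D=10
Assign: C→slot 3, H→slot 2, A→slot 1, G skipped, E skipped, I skipped, F skipped, B skipped, D→slot 4.
Slots: [1:A] [2:H] [3:C] [4:D]
4 of 9 scheduled.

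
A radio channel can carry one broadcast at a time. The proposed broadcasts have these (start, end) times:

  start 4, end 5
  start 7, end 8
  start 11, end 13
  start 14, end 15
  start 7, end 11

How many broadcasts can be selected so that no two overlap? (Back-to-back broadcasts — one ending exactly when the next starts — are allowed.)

Greedy by earliest finish: after sorting by end time, pick each interval compatible with the last pick.
Sorted by end: (4,5)  (7,8)  (7,11)  (11,13)  (14,15)
take (4,5); take (7,8); skip (7,11); take (11,13); take (14,15).
Selected 4 broadcasts.

4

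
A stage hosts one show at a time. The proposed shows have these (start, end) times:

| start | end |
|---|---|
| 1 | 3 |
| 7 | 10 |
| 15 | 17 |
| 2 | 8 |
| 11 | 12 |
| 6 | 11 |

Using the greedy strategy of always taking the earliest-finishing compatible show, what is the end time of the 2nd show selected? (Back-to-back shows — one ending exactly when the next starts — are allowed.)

10

Greedy by earliest finish: after sorting by end time, pick each interval compatible with the last pick.
Sorted by end: (1,3)  (2,8)  (7,10)  (6,11)  (11,12)  (15,17)
take (1,3); take (7,10); skip (6,11); take (11,12); take (15,17).
Selected: (1,3) (7,10) (11,12) (15,17)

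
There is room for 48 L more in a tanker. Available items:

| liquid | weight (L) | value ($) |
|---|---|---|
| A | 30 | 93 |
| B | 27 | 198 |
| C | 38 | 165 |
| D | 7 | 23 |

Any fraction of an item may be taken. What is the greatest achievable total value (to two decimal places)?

Ratios (sorted): B 7.33, C 4.34, D 3.29, A 3.10
take B (27 @ 198); take 21/38 of C → 91.18. Capacity used 48/48.
Total value = 289.18

289.18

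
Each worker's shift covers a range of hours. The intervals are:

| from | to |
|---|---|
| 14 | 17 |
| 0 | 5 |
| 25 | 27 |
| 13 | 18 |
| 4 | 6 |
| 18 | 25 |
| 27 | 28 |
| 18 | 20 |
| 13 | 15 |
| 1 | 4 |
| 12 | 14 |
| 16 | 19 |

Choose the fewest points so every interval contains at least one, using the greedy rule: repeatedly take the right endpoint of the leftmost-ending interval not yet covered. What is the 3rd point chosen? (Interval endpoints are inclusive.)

Sort by right endpoint; whenever an interval is uncovered, place a point at its right end.
By right end: [1,4]  [0,5]  [4,6]  [12,14]  [13,15]  [14,17]  [13,18]  [16,19]  [18,20]  [18,25]  [25,27]  [27,28]
[1,4] uncovered → point at 4; [12,14] uncovered → point at 14; [16,19] uncovered → point at 19; [25,27] uncovered → point at 27.
Points: 4, 14, 19, 27 (4 total).

19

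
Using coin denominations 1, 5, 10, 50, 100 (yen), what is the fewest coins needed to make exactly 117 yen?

5

Use the largest denomination that fits, subtract, and repeat.
117 = 1×100 + 1×10 + 1×5 + 2×1
Total coins = 1 + 1 + 1 + 2 = 5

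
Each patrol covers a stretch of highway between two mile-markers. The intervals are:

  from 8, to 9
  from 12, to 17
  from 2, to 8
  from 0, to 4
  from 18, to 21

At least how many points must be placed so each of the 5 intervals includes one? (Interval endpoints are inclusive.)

4

By right end: [0,4]  [2,8]  [8,9]  [12,17]  [18,21]
[0,4] uncovered → point at 4; [8,9] uncovered → point at 9; [12,17] uncovered → point at 17; [18,21] uncovered → point at 21.
Points: 4, 9, 17, 21 (4 total).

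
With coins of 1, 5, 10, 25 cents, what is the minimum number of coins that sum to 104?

8

Greedy: take as many of the largest coin as possible, then repeat with the remainder.
104 − 4×25→4 − 4×1→0
Total coins = 4 + 4 = 8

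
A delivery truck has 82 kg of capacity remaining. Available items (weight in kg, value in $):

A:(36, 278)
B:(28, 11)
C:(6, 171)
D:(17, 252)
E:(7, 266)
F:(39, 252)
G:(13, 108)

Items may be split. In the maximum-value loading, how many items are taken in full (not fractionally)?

5

Greedy by value/weight ratio, highest first.
Ratios (sorted): E 38.00, C 28.50, D 14.82, G 8.31, A 7.72, F 6.46, B 0.39
take E (7 @ 266); take C (6 @ 171); take D (17 @ 252); take G (13 @ 108); take A (36 @ 278); take 3/39 of F → 19.38. Capacity used 82/82.
5 item(s) taken whole; one partial (take 3/39 of F).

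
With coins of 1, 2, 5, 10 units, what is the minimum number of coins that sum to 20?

2

20 = 2×10
Total coins = 2 = 2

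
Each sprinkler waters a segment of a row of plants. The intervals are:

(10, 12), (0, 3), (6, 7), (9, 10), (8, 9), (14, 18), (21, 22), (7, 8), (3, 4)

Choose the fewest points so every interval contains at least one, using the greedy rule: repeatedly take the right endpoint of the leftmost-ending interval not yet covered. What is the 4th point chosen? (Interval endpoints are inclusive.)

12

Process intervals by earliest right end; each time one isn't hit yet, stab at its right endpoint.
By right end: [0,3]  [3,4]  [6,7]  [7,8]  [8,9]  [9,10]  [10,12]  [14,18]  [21,22]
[0,3] uncovered → point at 3; [6,7] uncovered → point at 7; [8,9] uncovered → point at 9; [10,12] uncovered → point at 12; [14,18] uncovered → point at 18; [21,22] uncovered → point at 22.
Points: 3, 7, 9, 12, 18, 22 (6 total).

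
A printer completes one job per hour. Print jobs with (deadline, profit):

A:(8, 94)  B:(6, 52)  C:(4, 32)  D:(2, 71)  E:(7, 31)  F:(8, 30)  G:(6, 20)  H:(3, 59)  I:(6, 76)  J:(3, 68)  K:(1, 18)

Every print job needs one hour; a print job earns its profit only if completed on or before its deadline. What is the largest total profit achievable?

Take jobs in profit order; each goes to the latest open slot no later than its deadline.
Profit order: A=94 I=76 D=71 J=68 H=59 B=52 C=32 E=31 F=30 G=20 K=18
Assign: A→slot 8, I→slot 6, D→slot 2, J→slot 3, H→slot 1, B→slot 5, C→slot 4, E→slot 7, F skipped, G skipped, K skipped.
Slots: [1:H] [2:D] [3:J] [4:C] [5:B] [6:I] [7:E] [8:A]
Profit = 59 + 71 + 68 + 32 + 52 + 76 + 31 + 94 = 483

483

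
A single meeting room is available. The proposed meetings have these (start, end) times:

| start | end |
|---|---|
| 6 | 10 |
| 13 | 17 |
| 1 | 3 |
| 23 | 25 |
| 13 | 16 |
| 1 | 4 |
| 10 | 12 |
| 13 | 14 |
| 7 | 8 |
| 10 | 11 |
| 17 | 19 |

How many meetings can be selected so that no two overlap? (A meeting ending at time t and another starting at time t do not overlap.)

6

By end time: (1,3), (1,4), (7,8), (6,10), (10,11), (10,12), (13,14), (13,16), (13,17), (17,19), (23,25).
Pick (1,3); next start ≥ 3 → (7,8); next start ≥ 8 → (10,11); next start ≥ 11 → (13,14); next start ≥ 14 → (17,19); next start ≥ 19 → (23,25).
Selected 6 meetings.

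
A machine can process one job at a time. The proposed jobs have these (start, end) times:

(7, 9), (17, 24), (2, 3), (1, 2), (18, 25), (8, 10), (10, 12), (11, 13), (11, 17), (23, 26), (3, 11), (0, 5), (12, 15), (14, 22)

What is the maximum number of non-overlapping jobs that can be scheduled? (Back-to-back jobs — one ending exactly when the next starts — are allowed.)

By end time: (1,2), (2,3), (0,5), (7,9), (8,10), (3,11), (10,12), (11,13), (12,15), (11,17), (14,22), (17,24), (18,25), (23,26).
Pick (1,2); next start ≥ 2 → (2,3); next start ≥ 3 → (7,9); next start ≥ 9 → (10,12); next start ≥ 12 → (12,15); next start ≥ 15 → (17,24).
Selected 6 jobs.

6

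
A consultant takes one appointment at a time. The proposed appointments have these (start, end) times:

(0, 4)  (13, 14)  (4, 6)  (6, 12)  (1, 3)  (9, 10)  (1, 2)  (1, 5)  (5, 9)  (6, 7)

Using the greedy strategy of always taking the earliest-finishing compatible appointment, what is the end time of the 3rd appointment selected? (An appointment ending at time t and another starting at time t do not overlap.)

7

By end time: (1,2), (1,3), (0,4), (1,5), (4,6), (6,7), (5,9), (9,10), (6,12), (13,14).
Pick (1,2); next start ≥ 2 → (4,6); next start ≥ 6 → (6,7); next start ≥ 7 → (9,10); next start ≥ 10 → (13,14).
Selected: (1,2) (4,6) (6,7) (9,10) (13,14)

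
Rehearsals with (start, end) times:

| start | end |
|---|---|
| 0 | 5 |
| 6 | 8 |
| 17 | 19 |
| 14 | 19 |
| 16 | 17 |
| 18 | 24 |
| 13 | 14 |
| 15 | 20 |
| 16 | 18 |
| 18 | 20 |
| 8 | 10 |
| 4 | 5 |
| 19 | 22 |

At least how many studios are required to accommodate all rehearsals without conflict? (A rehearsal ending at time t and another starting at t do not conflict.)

The answer is the maximum number of intervals overlapping at any instant.
starts: [0, 4, 6, 8, 13, 14, 15, 16, 16, 17, 18, 18, 19]
ends:   [5, 5, 8, 10, 14, 17, 18, 19, 19, 20, 20, 22, 24]
s0→1 s4→2 e5→1 e5→0 s6→1 e8→0 s8→1 e10→0 s13→1 e14→0 s14→1 s15→2 s16→3 s16→4 e17→3 s17→4 e18→3 s18→4 s18→5  — peak 5.

5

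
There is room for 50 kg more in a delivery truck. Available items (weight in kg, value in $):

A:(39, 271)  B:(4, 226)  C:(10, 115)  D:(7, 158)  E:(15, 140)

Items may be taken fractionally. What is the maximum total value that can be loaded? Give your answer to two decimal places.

736.28

Greedy by value/weight ratio, highest first.
Order: B (226/4=56.50) > D (158/7=22.57) > C (115/10=11.50) > E (140/15=9.33) > A (271/39=6.95)
Fill: take B (4 @ 226) → take D (7 @ 158) → take C (10 @ 115) → take E (15 @ 140) → take 14/39 of A → 97.28; 50/50 used.
Total value = 736.28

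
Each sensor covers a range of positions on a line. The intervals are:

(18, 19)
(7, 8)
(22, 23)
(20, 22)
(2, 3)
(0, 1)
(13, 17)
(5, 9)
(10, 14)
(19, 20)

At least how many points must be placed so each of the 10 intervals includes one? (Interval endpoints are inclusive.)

6

Sort by right endpoint; whenever an interval is uncovered, place a point at its right end.
Sorted: [0,1] [2,3] [7,8] [5,9] [10,14] [13,17] [18,19] [19,20] [20,22] [22,23]
{[0,1]} hit by 1; {[2,3]} hit by 3; {[7,8],[5,9]} hit by 8; {[10,14],[13,17]} hit by 14; {[18,19],[19,20]} hit by 19; {[20,22],[22,23]} hit by 22.
Points: 1, 3, 8, 14, 19, 22 (6 total).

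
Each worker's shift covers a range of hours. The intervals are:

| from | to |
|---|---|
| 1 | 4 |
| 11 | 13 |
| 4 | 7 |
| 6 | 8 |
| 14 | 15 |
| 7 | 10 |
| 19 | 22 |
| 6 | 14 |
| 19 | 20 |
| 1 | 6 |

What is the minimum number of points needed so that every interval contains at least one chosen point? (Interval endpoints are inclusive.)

5

Sort by right endpoint; whenever an interval is uncovered, place a point at its right end.
By right end: [1,4]  [1,6]  [4,7]  [6,8]  [7,10]  [11,13]  [6,14]  [14,15]  [19,20]  [19,22]
[1,4] uncovered → point at 4; [6,8] uncovered → point at 8; [11,13] uncovered → point at 13; [14,15] uncovered → point at 15; [19,20] uncovered → point at 20.
Points: 4, 8, 13, 15, 20 (5 total).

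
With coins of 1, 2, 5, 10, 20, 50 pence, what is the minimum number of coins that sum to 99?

99 = 1×50 + 2×20 + 1×5 + 2×2
Total coins = 1 + 2 + 1 + 2 = 6

6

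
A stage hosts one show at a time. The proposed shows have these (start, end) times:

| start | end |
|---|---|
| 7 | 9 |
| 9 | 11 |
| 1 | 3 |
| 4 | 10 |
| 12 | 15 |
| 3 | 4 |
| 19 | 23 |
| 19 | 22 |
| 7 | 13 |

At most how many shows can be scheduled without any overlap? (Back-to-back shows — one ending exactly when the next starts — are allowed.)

Greedy by earliest finish: after sorting by end time, pick each interval compatible with the last pick.
By end time: (1,3), (3,4), (7,9), (4,10), (9,11), (7,13), (12,15), (19,22), (19,23).
Pick (1,3); next start ≥ 3 → (3,4); next start ≥ 4 → (7,9); next start ≥ 9 → (9,11); next start ≥ 11 → (12,15); next start ≥ 15 → (19,22).
Selected 6 shows.

6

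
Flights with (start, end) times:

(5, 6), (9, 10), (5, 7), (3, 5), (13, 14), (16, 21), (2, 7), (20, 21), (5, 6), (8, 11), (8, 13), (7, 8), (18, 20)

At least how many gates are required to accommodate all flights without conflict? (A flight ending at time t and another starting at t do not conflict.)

4

Events (time:±→running): 2:+→1 3:+→2 5:-→1 5:+→2 5:+→3 5:+→4 … peak 4.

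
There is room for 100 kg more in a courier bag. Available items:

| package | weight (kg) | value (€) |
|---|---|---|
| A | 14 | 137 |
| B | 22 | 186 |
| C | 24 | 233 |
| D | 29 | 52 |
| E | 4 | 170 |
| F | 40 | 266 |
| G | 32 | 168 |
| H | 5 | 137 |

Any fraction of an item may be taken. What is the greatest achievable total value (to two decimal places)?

Order: E (170/4=42.50) > H (137/5=27.40) > A (137/14=9.79) > C (233/24=9.71) > B (186/22=8.45) > F (266/40=6.65) > G (168/32=5.25) > D (52/29=1.79)
Fill: take E (4 @ 170) → take H (5 @ 137) → take A (14 @ 137) → take C (24 @ 233) → take B (22 @ 186) → take 31/40 of F → 206.15; 100/100 used.
Total value = 1069.15

1069.15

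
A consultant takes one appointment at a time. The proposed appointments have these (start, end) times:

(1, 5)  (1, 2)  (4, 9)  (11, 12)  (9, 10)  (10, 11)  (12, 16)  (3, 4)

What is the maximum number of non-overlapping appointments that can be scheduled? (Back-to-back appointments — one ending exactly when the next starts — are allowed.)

7

Order by finish time; keep every interval that doesn't clash with the previous kept one.
By end time: (1,2), (3,4), (1,5), (4,9), (9,10), (10,11), (11,12), (12,16).
Pick (1,2); next start ≥ 2 → (3,4); next start ≥ 4 → (4,9); next start ≥ 9 → (9,10); next start ≥ 10 → (10,11); next start ≥ 11 → (11,12); next start ≥ 12 → (12,16).
Selected 7 appointments.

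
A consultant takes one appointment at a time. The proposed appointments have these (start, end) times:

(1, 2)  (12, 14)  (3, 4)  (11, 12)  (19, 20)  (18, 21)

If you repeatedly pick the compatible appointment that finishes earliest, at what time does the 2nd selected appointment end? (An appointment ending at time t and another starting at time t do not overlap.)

4

Greedy by earliest finish: after sorting by end time, pick each interval compatible with the last pick.
By end time: (1,2), (3,4), (11,12), (12,14), (19,20), (18,21).
Pick (1,2); next start ≥ 2 → (3,4); next start ≥ 4 → (11,12); next start ≥ 12 → (12,14); next start ≥ 14 → (19,20).
Selected: (1,2) (3,4) (11,12) (12,14) (19,20)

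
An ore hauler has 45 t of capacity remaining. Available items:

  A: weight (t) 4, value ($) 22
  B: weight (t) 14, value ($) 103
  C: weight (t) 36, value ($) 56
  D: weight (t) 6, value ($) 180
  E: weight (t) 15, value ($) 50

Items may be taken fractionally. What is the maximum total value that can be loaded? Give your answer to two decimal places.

364.33

Order: D (180/6=30.00) > B (103/14=7.36) > A (22/4=5.50) > E (50/15=3.33) > C (56/36=1.56)
Fill: take D (6 @ 180) → take B (14 @ 103) → take A (4 @ 22) → take E (15 @ 50) → take 6/36 of C → 9.33; 45/45 used.
Total value = 364.33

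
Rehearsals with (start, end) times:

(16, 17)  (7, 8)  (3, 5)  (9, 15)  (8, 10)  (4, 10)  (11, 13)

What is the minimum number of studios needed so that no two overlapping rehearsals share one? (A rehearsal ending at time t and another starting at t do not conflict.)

starts: [3, 4, 7, 8, 9, 11, 16]
ends:   [5, 8, 10, 10, 13, 15, 17]
s3→1 s4→2 e5→1 s7→2 e8→1 s8→2 s9→3  — peak 3.

3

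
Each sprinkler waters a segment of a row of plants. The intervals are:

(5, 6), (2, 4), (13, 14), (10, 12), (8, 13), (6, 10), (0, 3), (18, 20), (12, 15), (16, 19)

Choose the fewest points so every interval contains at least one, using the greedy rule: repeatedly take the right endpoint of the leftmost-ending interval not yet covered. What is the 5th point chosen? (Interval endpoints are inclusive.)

19

Sort by right endpoint; whenever an interval is uncovered, place a point at its right end.
By right end: [0,3]  [2,4]  [5,6]  [6,10]  [10,12]  [8,13]  [13,14]  [12,15]  [16,19]  [18,20]
[0,3] uncovered → point at 3; [5,6] uncovered → point at 6; [10,12] uncovered → point at 12; [13,14] uncovered → point at 14; [16,19] uncovered → point at 19.
Points: 3, 6, 12, 14, 19 (5 total).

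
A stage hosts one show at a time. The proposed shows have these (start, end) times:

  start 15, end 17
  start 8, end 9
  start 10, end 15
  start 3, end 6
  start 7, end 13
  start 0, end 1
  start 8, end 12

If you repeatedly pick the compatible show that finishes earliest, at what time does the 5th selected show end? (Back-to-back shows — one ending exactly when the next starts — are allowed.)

17

Sorted by end: (0,1)  (3,6)  (8,9)  (8,12)  (7,13)  (10,15)  (15,17)
take (0,1); take (3,6); take (8,9); take (10,15); take (15,17).
Selected: (0,1) (3,6) (8,9) (10,15) (15,17)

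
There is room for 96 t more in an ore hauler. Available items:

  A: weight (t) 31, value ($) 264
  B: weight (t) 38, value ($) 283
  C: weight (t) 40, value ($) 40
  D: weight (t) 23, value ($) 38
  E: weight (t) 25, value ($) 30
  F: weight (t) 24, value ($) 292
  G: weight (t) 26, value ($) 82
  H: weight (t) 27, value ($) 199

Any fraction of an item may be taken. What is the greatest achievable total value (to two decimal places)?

861.11

Greedy by value/weight ratio, highest first.
Ratios (sorted): F 12.17, A 8.52, B 7.45, H 7.37, G 3.15, D 1.65, E 1.20, C 1.00
take F (24 @ 292); take A (31 @ 264); take B (38 @ 283); take 3/27 of H → 22.11. Capacity used 96/96.
Total value = 861.11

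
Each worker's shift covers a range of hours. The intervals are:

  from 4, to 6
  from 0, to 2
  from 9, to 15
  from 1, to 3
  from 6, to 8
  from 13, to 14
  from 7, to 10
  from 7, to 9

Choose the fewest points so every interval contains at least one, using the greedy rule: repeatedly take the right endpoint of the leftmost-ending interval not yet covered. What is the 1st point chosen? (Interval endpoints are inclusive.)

2

Process intervals by earliest right end; each time one isn't hit yet, stab at its right endpoint.
By right end: [0,2]  [1,3]  [4,6]  [6,8]  [7,9]  [7,10]  [13,14]  [9,15]
[0,2] uncovered → point at 2; [4,6] uncovered → point at 6; [7,9] uncovered → point at 9; [13,14] uncovered → point at 14.
Points: 2, 6, 9, 14 (4 total).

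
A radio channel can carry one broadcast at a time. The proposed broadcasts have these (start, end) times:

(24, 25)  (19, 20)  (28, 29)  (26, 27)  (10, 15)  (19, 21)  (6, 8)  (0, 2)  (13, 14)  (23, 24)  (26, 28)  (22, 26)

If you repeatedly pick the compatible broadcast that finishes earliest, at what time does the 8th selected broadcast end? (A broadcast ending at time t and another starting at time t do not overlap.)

Sort by end time and greedily take each interval whose start is ≥ the last chosen end.
Sorted by end: (0,2)  (6,8)  (13,14)  (10,15)  (19,20)  (19,21)  (23,24)  (24,25)  (22,26)  (26,27)  (26,28)  (28,29)
take (0,2); take (6,8); take (13,14); take (19,20); take (23,24); take (24,25); take (26,27); skip (26,28); take (28,29).
Selected: (0,2) (6,8) (13,14) (19,20) (23,24) (24,25) (26,27) (28,29)

29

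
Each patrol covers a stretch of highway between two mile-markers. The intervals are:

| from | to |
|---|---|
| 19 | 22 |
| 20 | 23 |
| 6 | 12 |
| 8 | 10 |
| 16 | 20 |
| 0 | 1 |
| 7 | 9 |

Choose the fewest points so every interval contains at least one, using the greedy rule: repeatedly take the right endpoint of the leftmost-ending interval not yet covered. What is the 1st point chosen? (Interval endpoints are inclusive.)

Process intervals by earliest right end; each time one isn't hit yet, stab at its right endpoint.
By right end: [0,1]  [7,9]  [8,10]  [6,12]  [16,20]  [19,22]  [20,23]
[0,1] uncovered → point at 1; [7,9] uncovered → point at 9; [16,20] uncovered → point at 20.
Points: 1, 9, 20 (3 total).

1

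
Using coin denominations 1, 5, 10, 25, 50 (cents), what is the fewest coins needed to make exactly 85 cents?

Use the largest denomination that fits, subtract, and repeat.
85 = 1×50 + 1×25 + 1×10
Total coins = 1 + 1 + 1 = 3

3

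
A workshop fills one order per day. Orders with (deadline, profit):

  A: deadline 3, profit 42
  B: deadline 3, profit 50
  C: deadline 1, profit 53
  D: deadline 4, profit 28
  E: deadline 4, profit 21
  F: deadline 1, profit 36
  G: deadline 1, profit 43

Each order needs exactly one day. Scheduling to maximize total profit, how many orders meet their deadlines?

4

Sort by profit descending; place each in the latest free slot ≤ its deadline.
By profit: C(d1,53), B(d3,50), G(d1,43), A(d3,42), F(d1,36), D(d4,28), E(d4,21)
C→slot 1; B→slot 3; G skipped; A→slot 2; F skipped; D→slot 4; E skipped.
4 of 7 scheduled.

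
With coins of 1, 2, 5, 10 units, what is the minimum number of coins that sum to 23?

23 = 2×10 + 1×2 + 1×1
Total coins = 2 + 1 + 1 = 4

4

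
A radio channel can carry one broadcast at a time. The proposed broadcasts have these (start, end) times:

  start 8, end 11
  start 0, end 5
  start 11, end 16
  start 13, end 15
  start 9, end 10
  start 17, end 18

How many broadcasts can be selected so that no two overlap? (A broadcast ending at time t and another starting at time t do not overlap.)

4

Greedy by earliest finish: after sorting by end time, pick each interval compatible with the last pick.
Sorted by end: (0,5)  (9,10)  (8,11)  (13,15)  (11,16)  (17,18)
take (0,5); take (9,10); take (13,15); skip (11,16); take (17,18).
Selected 4 broadcasts.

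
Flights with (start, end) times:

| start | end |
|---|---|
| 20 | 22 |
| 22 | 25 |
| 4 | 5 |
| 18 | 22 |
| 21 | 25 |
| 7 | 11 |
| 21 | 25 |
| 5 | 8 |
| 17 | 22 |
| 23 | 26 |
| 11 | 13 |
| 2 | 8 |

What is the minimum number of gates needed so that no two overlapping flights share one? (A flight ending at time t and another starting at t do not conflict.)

Count concurrent intervals with a sweep; the peak is the room count.
starts: [2, 4, 5, 7, 11, 17, 18, 20, 21, 21, 22, 23]
ends:   [5, 8, 8, 11, 13, 22, 22, 22, 25, 25, 25, 26]
s2→1 s4→2 e5→1 s5→2 s7→3 e8→2 e8→1 e11→0 s11→1 e13→0 s17→1 s18→2 s20→3 s21→4 s21→5  — peak 5.

5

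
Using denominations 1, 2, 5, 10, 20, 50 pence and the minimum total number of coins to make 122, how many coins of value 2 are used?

122 − 2×50→22 − 1×20→2 − 1×2→0
Count of 2: 1

1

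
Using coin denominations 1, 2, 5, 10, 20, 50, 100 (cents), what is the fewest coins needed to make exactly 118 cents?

Use the largest denomination that fits, subtract, and repeat.
118 = 1×100 + 1×10 + 1×5 + 1×2 + 1×1
Total coins = 1 + 1 + 1 + 1 + 1 = 5

5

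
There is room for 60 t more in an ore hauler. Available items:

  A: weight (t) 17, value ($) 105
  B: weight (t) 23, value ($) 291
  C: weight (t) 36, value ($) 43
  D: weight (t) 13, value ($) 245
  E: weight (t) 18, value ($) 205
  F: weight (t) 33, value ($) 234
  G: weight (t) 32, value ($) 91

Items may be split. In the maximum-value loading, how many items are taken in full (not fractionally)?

3

Sort by value per unit weight and fill in that order.
Order: D (245/13=18.85) > B (291/23=12.65) > E (205/18=11.39) > F (234/33=7.09) > A (105/17=6.18) > G (91/32=2.84) > C (43/36=1.19)
Fill: take D (13 @ 245) → take B (23 @ 291) → take E (18 @ 205) → take 6/33 of F → 42.55; 60/60 used.
3 item(s) taken whole; one partial (take 6/33 of F).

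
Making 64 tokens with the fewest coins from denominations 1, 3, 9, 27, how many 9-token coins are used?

1

64 − 2×27→10 − 1×9→1 − 1×1→0
Count of 9: 1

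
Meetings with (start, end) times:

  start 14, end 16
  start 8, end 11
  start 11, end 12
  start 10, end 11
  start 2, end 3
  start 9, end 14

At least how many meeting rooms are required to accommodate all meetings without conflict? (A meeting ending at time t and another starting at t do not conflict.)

3

The answer is the maximum number of intervals overlapping at any instant.
Events (time:±→running): 2:+→1 3:-→0 8:+→1 9:+→2 10:+→3 … peak 3.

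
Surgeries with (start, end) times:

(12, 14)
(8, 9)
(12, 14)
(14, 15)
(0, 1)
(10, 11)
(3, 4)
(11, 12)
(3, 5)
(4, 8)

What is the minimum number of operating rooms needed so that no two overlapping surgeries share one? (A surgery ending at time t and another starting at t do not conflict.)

starts: [0, 3, 3, 4, 8, 10, 11, 12, 12, 14]
ends:   [1, 4, 5, 8, 9, 11, 12, 14, 14, 15]
s0→1 e1→0 s3→1 s3→2  — peak 2.

2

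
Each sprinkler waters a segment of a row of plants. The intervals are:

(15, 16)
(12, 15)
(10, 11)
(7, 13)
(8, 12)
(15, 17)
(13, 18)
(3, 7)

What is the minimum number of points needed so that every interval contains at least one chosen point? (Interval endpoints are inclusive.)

Process intervals by earliest right end; each time one isn't hit yet, stab at its right endpoint.
Sorted: [3,7] [10,11] [8,12] [7,13] [12,15] [15,16] [15,17] [13,18]
{[3,7]} hit by 7; {[10,11],[8,12],[7,13]} hit by 11; {[12,15],[15,16],[15,17],[13,18]} hit by 15.
Points: 7, 11, 15 (3 total).

3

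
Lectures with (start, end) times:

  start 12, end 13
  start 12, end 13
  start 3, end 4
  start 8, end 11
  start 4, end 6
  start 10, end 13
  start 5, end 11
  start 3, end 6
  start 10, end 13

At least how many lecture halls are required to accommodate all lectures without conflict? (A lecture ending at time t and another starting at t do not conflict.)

4

The answer is the maximum number of intervals overlapping at any instant.
Events (time:±→running): 3:+→1 3:+→2 4:-→1 4:+→2 5:+→3 6:-→2 6:-→1 8:+→2 10:+→3 10:+→4 … peak 4.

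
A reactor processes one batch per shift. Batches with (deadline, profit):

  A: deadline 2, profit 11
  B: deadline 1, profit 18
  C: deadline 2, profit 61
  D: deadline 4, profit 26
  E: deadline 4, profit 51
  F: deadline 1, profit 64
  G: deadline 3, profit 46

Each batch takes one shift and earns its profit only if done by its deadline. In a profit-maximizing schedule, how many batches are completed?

4

By profit: F(d1,64), C(d2,61), E(d4,51), G(d3,46), D(d4,26), B(d1,18), A(d2,11)
F→slot 1; C→slot 2; E→slot 4; G→slot 3; D skipped; B skipped; A skipped.
4 of 7 scheduled.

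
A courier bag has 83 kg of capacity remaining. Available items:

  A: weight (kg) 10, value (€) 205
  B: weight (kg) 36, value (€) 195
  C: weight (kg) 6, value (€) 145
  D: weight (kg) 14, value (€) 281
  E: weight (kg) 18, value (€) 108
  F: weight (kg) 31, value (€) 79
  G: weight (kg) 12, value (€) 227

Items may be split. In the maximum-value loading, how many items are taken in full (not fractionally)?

Ratios (sorted): C 24.17, A 20.50, D 20.07, G 18.92, E 6.00, B 5.42, F 2.55
take C (6 @ 145); take A (10 @ 205); take D (14 @ 281); take G (12 @ 227); take E (18 @ 108); take 23/36 of B → 124.58. Capacity used 83/83.
5 item(s) taken whole; one partial (take 23/36 of B).

5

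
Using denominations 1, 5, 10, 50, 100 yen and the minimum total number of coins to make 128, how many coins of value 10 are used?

Greedy: take as many of the largest coin as possible, then repeat with the remainder.
128 − 1×100→28 − 2×10→8 − 1×5→3 − 3×1→0
Count of 10: 2

2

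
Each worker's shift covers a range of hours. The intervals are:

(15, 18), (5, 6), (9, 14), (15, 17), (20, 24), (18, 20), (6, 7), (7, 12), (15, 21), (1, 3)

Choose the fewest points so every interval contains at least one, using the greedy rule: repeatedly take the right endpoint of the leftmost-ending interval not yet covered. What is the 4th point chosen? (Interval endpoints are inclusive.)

17

Sort by right endpoint; whenever an interval is uncovered, place a point at its right end.
Sorted: [1,3] [5,6] [6,7] [7,12] [9,14] [15,17] [15,18] [18,20] [15,21] [20,24]
{[1,3]} hit by 3; {[5,6],[6,7]} hit by 6; {[7,12],[9,14]} hit by 12; {[15,17],[15,18]} hit by 17; {[18,20],[15,21],[20,24]} hit by 20.
Points: 3, 6, 12, 17, 20 (5 total).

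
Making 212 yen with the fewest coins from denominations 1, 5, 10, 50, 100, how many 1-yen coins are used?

2

212 − 2×100→12 − 1×10→2 − 2×1→0
Count of 1: 2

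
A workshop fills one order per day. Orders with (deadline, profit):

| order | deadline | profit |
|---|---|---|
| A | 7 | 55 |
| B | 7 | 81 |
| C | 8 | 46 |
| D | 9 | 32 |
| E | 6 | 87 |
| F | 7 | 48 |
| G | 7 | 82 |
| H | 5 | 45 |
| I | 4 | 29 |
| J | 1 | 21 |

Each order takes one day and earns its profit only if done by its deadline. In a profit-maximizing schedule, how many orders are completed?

9

Take jobs in profit order; each goes to the latest open slot no later than its deadline.
By profit: E(d6,87), G(d7,82), B(d7,81), A(d7,55), F(d7,48), C(d8,46), H(d5,45), D(d9,32), I(d4,29), J(d1,21)
E→slot 6; G→slot 7; B→slot 5; A→slot 4; F→slot 3; C→slot 8; H→slot 2; D→slot 9; I→slot 1; J skipped.
9 of 10 scheduled.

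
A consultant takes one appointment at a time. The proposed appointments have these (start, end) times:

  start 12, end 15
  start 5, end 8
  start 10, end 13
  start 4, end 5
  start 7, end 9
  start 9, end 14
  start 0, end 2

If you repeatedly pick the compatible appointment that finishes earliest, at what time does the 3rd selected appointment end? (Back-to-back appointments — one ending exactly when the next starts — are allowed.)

8

By end time: (0,2), (4,5), (5,8), (7,9), (10,13), (9,14), (12,15).
Pick (0,2); next start ≥ 2 → (4,5); next start ≥ 5 → (5,8); next start ≥ 8 → (10,13).
Selected: (0,2) (4,5) (5,8) (10,13)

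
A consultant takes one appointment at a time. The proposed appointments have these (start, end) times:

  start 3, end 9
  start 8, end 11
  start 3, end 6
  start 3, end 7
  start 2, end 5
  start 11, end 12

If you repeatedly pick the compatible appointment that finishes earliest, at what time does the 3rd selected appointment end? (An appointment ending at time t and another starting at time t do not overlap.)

12

Order by finish time; keep every interval that doesn't clash with the previous kept one.
Sorted by end: (2,5)  (3,6)  (3,7)  (3,9)  (8,11)  (11,12)
take (2,5); skip (3,9); take (8,11); take (11,12).
Selected: (2,5) (8,11) (11,12)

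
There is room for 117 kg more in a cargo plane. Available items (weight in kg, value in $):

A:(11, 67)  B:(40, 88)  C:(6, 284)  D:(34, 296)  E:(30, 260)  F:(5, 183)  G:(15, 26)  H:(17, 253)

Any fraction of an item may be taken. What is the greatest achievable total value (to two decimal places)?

Order: C (284/6=47.33) > F (183/5=36.60) > H (253/17=14.88) > D (296/34=8.71) > E (260/30=8.67) > A (67/11=6.09) > B (88/40=2.20) > G (26/15=1.73)
Fill: take C (6 @ 284) → take F (5 @ 183) → take H (17 @ 253) → take D (34 @ 296) → take E (30 @ 260) → take A (11 @ 67) → take 14/40 of B → 30.80; 117/117 used.
Total value = 1373.80

1373.80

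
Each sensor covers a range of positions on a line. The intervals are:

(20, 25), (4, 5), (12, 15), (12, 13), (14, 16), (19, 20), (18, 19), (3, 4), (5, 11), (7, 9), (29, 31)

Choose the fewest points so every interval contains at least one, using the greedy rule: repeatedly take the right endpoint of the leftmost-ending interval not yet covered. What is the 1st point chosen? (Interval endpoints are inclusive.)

Sorted: [3,4] [4,5] [7,9] [5,11] [12,13] [12,15] [14,16] [18,19] [19,20] [20,25] [29,31]
{[3,4],[4,5]} hit by 4; {[7,9],[5,11]} hit by 9; {[12,13],[12,15]} hit by 13; {[14,16]} hit by 16; {[18,19],[19,20]} hit by 19; {[20,25]} hit by 25; {[29,31]} hit by 31.
Points: 4, 9, 13, 16, 19, 25, 31 (7 total).

4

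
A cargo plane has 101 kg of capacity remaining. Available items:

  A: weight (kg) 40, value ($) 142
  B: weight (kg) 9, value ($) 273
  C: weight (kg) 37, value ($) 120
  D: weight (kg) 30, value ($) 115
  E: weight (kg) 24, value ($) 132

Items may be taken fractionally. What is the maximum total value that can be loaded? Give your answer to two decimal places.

654.90

Order: B (273/9=30.33) > E (132/24=5.50) > D (115/30=3.83) > A (142/40=3.55) > C (120/37=3.24)
Fill: take B (9 @ 273) → take E (24 @ 132) → take D (30 @ 115) → take 38/40 of A → 134.90; 101/101 used.
Total value = 654.90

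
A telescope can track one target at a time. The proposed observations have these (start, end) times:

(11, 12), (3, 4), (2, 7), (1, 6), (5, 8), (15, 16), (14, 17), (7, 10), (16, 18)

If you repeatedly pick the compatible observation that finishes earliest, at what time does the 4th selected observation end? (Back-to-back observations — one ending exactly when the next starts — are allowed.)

Sorted by end: (3,4)  (1,6)  (2,7)  (5,8)  (7,10)  (11,12)  (15,16)  (14,17)  (16,18)
take (3,4); skip (2,7); take (5,8); take (11,12); take (15,16); skip (14,17); take (16,18).
Selected: (3,4) (5,8) (11,12) (15,16) (16,18)

16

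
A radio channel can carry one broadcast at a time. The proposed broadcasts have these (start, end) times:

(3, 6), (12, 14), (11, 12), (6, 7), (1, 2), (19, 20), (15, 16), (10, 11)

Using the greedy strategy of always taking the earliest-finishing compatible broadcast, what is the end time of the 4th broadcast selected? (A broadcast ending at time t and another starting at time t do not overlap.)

11

Greedy by earliest finish: after sorting by end time, pick each interval compatible with the last pick.
Sorted by end: (1,2)  (3,6)  (6,7)  (10,11)  (11,12)  (12,14)  (15,16)  (19,20)
take (1,2); take (3,6); take (6,7); take (10,11); take (11,12); take (12,14); take (15,16); take (19,20).
Selected: (1,2) (3,6) (6,7) (10,11) (11,12) (12,14) (15,16) (19,20)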